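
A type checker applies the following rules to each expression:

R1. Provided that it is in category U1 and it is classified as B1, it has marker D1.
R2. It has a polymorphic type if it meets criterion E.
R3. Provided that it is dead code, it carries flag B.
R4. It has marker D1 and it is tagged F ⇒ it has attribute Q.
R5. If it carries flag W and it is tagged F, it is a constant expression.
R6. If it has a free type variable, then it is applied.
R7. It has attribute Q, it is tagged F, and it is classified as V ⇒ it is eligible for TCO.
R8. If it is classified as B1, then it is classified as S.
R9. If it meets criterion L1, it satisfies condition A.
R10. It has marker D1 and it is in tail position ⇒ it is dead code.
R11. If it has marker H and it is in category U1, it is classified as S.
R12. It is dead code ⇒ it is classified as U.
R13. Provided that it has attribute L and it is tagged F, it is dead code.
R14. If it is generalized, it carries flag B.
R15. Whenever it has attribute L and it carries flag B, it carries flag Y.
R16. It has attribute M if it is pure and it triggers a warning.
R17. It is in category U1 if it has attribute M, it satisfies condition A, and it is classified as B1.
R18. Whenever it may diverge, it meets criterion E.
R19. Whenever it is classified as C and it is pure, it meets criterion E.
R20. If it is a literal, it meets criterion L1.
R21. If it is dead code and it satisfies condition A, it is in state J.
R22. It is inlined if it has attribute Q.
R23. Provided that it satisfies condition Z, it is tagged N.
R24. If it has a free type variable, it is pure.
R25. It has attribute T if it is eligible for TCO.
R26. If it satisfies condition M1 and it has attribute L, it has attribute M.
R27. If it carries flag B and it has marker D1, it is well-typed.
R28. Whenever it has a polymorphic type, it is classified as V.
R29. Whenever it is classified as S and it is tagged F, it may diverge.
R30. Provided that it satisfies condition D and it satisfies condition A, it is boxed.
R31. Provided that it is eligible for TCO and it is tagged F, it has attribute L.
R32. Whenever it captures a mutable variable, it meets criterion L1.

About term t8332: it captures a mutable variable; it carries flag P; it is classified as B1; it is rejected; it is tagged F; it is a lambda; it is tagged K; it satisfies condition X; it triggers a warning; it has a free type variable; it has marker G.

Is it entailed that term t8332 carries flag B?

Yes

By R8 (it is classified as B1): it is classified as S.
By R24 (it has a free type variable): it is pure.
By R29 (it is classified as S, it is tagged F): it may diverge.
By R32 (it captures a mutable variable): it meets criterion L1.
By R9 (it meets criterion L1): it satisfies condition A.
By R16 (it is pure, it triggers a warning): it has attribute M.
By R17 (it has attribute M, it satisfies condition A, it is classified as B1): it is in category U1.
By R18 (it may diverge): it meets criterion E.
By R1 (it is in category U1, it is classified as B1): it has marker D1.
By R2 (it meets criterion E): it has a polymorphic type.
By R4 (it has marker D1, it is tagged F): it has attribute Q.
By R28 (it has a polymorphic type): it is classified as V.
By R7 (it has attribute Q, it is tagged F, it is classified as V): it is eligible for TCO.
By R31 (it is eligible for TCO, it is tagged F): it has attribute L.
By R13 (it has attribute L, it is tagged F): it is dead code.
By R3 (it is dead code): it carries flag B.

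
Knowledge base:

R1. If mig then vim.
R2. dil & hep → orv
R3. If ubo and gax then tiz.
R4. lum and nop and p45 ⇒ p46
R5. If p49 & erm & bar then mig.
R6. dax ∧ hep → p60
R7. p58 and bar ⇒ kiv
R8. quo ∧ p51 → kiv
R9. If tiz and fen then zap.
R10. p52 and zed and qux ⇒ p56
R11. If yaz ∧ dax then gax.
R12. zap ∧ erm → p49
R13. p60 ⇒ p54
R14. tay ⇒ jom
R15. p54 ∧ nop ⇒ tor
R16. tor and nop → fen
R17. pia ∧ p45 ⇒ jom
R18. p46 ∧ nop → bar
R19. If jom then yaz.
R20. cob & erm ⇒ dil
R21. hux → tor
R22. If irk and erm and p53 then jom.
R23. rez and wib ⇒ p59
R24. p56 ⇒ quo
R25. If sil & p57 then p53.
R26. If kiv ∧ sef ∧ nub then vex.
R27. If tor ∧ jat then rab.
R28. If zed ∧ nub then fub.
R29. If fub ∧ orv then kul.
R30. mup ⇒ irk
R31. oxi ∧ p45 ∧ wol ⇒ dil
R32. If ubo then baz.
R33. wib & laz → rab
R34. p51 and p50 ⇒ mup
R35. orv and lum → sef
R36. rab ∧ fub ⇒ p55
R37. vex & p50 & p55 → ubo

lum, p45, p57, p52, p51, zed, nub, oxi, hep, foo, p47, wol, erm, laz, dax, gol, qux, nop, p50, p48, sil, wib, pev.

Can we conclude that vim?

p46  (by R4: lum, nop, p45)
p60  (by R6: dax, hep)
p56  (by R10: p52, zed, qux)
p54  (by R13: p60)
tor  (by R15: p54, nop)
fen  (by R16: tor, nop)
bar  (by R18: p46, nop)
quo  (by R24: p56)
p53  (by R25: sil, p57)
fub  (by R28: zed, nub)
dil  (by R31: oxi, p45, wol)
rab  (by R33: wib, laz)
mup  (by R34: p51, p50)
p55  (by R36: rab, fub)
orv  (by R2: dil, hep)
kiv  (by R8: quo, p51)
irk  (by R30: mup)
sef  (by R35: orv, lum)
jom  (by R22: irk, erm, p53)
vex  (by R26: kiv, sef, nub)
ubo  (by R37: vex, p50, p55)
yaz  (by R19: jom)
gax  (by R11: yaz, dax)
tiz  (by R3: ubo, gax)
zap  (by R9: tiz, fen)
p49  (by R12: zap, erm)
mig  (by R5: p49, erm, bar)
vim  (by R1: mig)

Yes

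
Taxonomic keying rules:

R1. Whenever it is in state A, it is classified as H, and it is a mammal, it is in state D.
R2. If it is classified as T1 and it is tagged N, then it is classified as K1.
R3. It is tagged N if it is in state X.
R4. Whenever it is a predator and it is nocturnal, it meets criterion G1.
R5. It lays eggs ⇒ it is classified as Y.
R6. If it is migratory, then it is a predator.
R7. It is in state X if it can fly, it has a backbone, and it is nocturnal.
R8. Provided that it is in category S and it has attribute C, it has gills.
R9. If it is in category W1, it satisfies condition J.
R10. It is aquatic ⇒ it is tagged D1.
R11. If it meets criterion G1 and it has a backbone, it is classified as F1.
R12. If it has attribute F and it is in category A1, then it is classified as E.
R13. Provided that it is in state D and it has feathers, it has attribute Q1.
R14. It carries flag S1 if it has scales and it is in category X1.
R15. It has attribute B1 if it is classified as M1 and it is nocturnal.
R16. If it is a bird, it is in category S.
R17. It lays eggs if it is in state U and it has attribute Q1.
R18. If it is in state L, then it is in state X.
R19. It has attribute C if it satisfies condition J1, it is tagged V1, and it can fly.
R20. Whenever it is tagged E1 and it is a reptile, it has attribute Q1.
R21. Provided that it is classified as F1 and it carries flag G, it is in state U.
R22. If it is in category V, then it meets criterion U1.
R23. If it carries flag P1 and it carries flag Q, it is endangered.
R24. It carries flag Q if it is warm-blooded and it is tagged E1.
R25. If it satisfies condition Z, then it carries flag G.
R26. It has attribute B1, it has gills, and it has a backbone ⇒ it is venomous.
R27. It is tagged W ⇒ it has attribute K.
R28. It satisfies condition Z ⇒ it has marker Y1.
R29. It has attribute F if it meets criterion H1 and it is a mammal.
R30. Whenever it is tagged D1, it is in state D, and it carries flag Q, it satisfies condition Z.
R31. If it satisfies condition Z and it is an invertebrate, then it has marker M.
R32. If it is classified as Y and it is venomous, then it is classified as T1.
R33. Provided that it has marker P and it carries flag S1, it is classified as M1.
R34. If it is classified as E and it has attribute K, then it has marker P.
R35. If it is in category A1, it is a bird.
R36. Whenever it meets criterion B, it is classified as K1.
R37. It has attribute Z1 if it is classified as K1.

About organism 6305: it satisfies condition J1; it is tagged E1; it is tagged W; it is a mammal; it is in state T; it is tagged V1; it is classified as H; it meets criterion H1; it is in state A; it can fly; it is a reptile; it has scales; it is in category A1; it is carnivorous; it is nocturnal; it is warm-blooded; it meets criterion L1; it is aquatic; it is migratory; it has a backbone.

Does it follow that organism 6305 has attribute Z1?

Forward chaining from the given facts derives: is in state D, is a predator, is in state X, is tagged D1, has attribute C, has attribute Q1, carries flag Q, has attribute K, has attribute F, satisfies condition Z, is a bird, is tagged N, meets criterion G1, is classified as F1, is classified as E, is in category S, carries flag G, has marker Y1, has marker P, has gills, is in state U, lays eggs, is classified as Y.
The only rule concluding "it has attribute Z1" is R37, which needs "it is classified as K1"; that is never established.

No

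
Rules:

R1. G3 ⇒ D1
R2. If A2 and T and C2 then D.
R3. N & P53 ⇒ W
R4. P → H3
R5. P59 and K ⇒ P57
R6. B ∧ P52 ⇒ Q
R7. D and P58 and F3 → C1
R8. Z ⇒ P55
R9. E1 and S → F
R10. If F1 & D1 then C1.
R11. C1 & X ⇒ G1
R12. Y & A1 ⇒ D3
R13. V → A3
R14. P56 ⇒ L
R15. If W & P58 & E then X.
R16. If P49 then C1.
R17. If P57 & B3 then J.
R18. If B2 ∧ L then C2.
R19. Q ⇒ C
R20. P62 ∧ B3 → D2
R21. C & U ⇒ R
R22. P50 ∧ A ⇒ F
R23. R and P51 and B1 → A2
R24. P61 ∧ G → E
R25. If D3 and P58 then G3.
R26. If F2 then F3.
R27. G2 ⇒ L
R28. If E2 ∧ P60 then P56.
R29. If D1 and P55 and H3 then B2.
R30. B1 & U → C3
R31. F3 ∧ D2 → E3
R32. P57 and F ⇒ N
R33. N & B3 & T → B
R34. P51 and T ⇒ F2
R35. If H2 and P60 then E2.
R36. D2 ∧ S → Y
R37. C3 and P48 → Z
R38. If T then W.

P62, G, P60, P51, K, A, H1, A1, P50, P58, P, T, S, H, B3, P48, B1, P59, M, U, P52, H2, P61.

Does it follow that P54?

No

Forward chaining from the given facts derives: H3, P57, J, D2, F, E, C3, N, B, F2, E2, Y, Z, W, Q, P55, D3, X, C, R, A2, G3, F3, P56, E3, D1, L, B2, C2, D, C1, G1.
No rule has P54 as its conclusion, and it is not among the given facts.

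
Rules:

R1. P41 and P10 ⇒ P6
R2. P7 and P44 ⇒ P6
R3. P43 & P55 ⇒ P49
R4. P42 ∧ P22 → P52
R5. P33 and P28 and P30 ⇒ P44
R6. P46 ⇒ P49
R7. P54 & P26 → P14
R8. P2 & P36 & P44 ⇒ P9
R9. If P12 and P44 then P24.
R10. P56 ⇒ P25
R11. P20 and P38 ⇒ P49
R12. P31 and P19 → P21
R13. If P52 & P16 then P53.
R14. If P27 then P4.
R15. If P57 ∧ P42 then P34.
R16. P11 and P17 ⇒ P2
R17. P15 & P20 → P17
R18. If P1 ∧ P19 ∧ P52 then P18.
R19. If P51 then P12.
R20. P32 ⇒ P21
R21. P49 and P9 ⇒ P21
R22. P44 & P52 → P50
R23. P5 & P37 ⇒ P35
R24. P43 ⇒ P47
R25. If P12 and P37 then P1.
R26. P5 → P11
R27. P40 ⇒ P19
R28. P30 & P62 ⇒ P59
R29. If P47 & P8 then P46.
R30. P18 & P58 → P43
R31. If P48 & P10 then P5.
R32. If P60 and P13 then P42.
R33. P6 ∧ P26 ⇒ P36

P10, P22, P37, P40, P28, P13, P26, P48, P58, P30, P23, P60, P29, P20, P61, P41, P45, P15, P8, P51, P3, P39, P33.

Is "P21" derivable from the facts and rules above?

Yes

P6  (by R1: P41, P10)
P44  (by R5: P33, P28, P30)
P17  (by R17: P15, P20)
P12  (by R19: P51)
P1  (by R25: P12, P37)
P19  (by R27: P40)
P5  (by R31: P48, P10)
P42  (by R32: P60, P13)
P36  (by R33: P6, P26)
P52  (by R4: P42, P22)
P18  (by R18: P1, P19, P52)
P11  (by R26: P5)
P43  (by R30: P18, P58)
P2  (by R16: P11, P17)
P47  (by R24: P43)
P46  (by R29: P47, P8)
P49  (by R6: P46)
P9  (by R8: P2, P36, P44)
P21  (by R21: P49, P9)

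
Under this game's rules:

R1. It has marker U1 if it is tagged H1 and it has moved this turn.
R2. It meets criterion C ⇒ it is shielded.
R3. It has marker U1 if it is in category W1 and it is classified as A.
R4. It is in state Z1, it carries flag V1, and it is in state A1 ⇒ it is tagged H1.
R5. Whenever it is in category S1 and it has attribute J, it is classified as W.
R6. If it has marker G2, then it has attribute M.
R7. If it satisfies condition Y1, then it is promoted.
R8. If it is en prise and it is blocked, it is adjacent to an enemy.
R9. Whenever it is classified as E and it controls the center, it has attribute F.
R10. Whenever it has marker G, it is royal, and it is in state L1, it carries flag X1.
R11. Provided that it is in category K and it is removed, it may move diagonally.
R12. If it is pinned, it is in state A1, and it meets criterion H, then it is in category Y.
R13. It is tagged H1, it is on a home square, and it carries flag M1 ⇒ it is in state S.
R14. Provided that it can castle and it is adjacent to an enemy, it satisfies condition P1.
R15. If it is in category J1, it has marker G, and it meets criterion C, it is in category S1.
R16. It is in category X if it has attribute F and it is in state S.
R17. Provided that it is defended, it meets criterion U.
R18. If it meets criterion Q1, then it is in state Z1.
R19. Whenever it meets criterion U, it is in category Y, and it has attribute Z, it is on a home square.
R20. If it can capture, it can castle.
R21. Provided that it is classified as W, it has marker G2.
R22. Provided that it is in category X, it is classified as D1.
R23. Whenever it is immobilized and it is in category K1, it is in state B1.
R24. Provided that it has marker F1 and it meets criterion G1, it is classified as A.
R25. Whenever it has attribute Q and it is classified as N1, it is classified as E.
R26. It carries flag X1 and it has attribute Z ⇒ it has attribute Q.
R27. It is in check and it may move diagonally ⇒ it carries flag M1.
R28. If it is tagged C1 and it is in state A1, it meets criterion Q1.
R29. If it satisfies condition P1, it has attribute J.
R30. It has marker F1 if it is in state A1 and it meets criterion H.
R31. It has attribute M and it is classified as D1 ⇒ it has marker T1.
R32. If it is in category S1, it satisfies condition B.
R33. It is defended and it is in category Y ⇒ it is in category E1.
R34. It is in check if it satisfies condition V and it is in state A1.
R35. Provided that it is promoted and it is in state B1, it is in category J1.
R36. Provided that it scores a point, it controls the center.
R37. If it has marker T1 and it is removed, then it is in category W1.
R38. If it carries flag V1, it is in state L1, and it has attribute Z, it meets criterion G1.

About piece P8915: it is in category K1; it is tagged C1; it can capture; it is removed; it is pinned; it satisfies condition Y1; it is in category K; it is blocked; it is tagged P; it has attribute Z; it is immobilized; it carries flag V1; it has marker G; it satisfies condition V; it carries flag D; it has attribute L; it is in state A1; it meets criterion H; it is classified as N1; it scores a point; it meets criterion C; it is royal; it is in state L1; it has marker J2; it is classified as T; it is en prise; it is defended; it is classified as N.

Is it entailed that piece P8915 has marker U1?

Yes

By R7 (it satisfies condition Y1): it is promoted.
By R8 (it is en prise, it is blocked): it is adjacent to an enemy.
By R10 (it has marker G, it is royal, it is in state L1): it carries flag X1.
By R11 (it is in category K, it is removed): it may move diagonally.
By R12 (it is pinned, it is in state A1, it meets criterion H): it is in category Y.
By R17 (it is defended): it meets criterion U.
By R19 (it meets criterion U, it is in category Y, it has attribute Z): it is on a home square.
By R20 (it can capture): it can castle.
By R23 (it is immobilized, it is in category K1): it is in state B1.
By R26 (it carries flag X1, it has attribute Z): it has attribute Q.
By R28 (it is tagged C1, it is in state A1): it meets criterion Q1.
By R30 (it is in state A1, it meets criterion H): it has marker F1.
By R34 (it satisfies condition V, it is in state A1): it is in check.
By R35 (it is promoted, it is in state B1): it is in category J1.
By R36 (it scores a point): it controls the center.
By R38 (it carries flag V1, it is in state L1, it has attribute Z): it meets criterion G1.
By R14 (it can castle, it is adjacent to an enemy): it satisfies condition P1.
By R15 (it is in category J1, it has marker G, it meets criterion C): it is in category S1.
By R18 (it meets criterion Q1): it is in state Z1.
By R24 (it has marker F1, it meets criterion G1): it is classified as A.
By R25 (it has attribute Q, it is classified as N1): it is classified as E.
By R27 (it is in check, it may move diagonally): it carries flag M1.
By R29 (it satisfies condition P1): it has attribute J.
By R4 (it is in state Z1, it carries flag V1, it is in state A1): it is tagged H1.
By R5 (it is in category S1, it has attribute J): it is classified as W.
By R9 (it is classified as E, it controls the center): it has attribute F.
By R13 (it is tagged H1, it is on a home square, it carries flag M1): it is in state S.
By R16 (it has attribute F, it is in state S): it is in category X.
By R21 (it is classified as W): it has marker G2.
By R22 (it is in category X): it is classified as D1.
By R6 (it has marker G2): it has attribute M.
By R31 (it has attribute M, it is classified as D1): it has marker T1.
By R37 (it has marker T1, it is removed): it is in category W1.
By R3 (it is in category W1, it is classified as A): it has marker U1.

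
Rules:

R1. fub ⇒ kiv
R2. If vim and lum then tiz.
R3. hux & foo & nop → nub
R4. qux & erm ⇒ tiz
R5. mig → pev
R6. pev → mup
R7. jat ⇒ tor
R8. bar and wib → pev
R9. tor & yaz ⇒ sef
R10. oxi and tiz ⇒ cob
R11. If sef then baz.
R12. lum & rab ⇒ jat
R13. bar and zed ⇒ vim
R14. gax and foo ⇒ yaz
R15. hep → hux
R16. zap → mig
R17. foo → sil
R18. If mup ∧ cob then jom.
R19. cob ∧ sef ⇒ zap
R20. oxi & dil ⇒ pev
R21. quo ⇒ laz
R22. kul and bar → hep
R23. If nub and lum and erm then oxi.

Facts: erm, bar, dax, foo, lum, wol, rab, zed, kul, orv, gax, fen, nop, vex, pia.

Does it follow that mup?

Yes

jat  (by R12: lum, rab)
vim  (by R13: bar, zed)
yaz  (by R14: gax, foo)
hep  (by R22: kul, bar)
tiz  (by R2: vim, lum)
tor  (by R7: jat)
sef  (by R9: tor, yaz)
hux  (by R15: hep)
nub  (by R3: hux, foo, nop)
oxi  (by R23: nub, lum, erm)
cob  (by R10: oxi, tiz)
zap  (by R19: cob, sef)
mig  (by R16: zap)
pev  (by R5: mig)
mup  (by R6: pev)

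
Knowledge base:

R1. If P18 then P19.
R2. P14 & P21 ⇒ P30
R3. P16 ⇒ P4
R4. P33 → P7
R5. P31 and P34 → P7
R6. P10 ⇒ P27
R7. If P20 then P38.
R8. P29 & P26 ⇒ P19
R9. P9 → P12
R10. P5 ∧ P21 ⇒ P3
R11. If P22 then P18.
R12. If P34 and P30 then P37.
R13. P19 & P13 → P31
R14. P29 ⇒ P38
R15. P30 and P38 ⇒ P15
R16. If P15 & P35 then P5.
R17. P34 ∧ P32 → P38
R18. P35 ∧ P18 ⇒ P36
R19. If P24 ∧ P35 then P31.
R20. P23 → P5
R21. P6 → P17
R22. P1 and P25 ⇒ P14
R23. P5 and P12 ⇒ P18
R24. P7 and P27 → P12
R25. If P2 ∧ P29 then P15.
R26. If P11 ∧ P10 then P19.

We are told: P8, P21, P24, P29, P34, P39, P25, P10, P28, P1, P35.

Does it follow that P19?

Yes

P27  (by R6: P10)
P38  (by R14: P29)
P31  (by R19: P24, P35)
P14  (by R22: P1, P25)
P30  (by R2: P14, P21)
P7  (by R5: P31, P34)
P15  (by R15: P30, P38)
P5  (by R16: P15, P35)
P12  (by R24: P7, P27)
P18  (by R23: P5, P12)
P19  (by R1: P18)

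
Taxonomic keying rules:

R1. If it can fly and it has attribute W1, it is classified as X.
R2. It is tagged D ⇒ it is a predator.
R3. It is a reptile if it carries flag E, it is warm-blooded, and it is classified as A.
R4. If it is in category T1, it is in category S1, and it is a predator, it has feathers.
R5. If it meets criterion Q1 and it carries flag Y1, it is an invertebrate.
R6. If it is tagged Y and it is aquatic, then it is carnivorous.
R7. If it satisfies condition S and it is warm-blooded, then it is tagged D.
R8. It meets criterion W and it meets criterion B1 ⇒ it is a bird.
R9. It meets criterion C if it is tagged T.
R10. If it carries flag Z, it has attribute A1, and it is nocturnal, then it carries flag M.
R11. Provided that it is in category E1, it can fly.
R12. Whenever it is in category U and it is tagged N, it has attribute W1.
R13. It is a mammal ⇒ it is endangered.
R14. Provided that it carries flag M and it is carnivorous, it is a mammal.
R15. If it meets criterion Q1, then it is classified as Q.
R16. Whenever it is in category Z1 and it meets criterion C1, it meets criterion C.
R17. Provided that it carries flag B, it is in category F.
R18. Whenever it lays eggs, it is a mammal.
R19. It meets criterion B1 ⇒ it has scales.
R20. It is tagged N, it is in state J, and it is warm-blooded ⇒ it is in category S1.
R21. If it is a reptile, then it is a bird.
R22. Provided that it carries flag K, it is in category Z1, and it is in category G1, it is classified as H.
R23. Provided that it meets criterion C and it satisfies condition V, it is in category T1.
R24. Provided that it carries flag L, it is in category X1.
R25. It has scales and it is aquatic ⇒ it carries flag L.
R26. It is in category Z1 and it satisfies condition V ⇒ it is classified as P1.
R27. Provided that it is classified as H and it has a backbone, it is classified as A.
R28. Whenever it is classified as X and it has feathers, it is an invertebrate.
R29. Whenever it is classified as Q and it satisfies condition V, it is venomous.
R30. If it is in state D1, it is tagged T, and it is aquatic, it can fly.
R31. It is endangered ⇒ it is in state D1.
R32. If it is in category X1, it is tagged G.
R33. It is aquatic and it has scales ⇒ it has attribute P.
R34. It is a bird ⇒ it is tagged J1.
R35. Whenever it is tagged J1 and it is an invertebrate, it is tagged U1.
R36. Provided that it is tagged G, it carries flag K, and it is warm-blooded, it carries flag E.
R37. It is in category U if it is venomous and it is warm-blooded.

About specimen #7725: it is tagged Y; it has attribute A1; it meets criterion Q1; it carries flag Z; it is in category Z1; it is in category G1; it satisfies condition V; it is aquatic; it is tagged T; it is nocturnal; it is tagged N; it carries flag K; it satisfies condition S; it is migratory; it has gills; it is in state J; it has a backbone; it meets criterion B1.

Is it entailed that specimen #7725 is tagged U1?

Forward chaining from the given facts derives: is carnivorous, meets criterion C, carries flag M, is a mammal, is classified as Q, has scales, is classified as H, is in category T1, carries flag L, is classified as P1, is classified as A, is venomous, has attribute P, is endangered, is in category X1, is in state D1, is tagged G, can fly.
The only rule concluding "it is tagged U1" is R35, which needs "it is tagged J1"; that is never established.

No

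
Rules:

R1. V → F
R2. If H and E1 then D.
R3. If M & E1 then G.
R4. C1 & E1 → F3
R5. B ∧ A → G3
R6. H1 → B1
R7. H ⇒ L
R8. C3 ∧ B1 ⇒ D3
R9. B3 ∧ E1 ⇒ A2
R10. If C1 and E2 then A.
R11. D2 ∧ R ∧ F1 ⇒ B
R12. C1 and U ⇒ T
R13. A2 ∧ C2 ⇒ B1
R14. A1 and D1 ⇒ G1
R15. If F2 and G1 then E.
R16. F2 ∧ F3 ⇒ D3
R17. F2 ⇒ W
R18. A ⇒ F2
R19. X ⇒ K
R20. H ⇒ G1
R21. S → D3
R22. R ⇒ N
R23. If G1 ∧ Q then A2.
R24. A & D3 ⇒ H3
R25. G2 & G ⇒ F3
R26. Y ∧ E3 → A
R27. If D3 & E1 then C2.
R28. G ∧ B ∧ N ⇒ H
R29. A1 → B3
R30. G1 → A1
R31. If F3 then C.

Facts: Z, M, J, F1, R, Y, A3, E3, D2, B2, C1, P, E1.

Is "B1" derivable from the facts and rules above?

G  (by R3: M, E1)
F3  (by R4: C1, E1)
B  (by R11: D2, R, F1)
N  (by R22: R)
A  (by R26: Y, E3)
H  (by R28: G, B, N)
F2  (by R18: A)
G1  (by R20: H)
A1  (by R30: G1)
D3  (by R16: F2, F3)
C2  (by R27: D3, E1)
B3  (by R29: A1)
A2  (by R9: B3, E1)
B1  (by R13: A2, C2)

Yes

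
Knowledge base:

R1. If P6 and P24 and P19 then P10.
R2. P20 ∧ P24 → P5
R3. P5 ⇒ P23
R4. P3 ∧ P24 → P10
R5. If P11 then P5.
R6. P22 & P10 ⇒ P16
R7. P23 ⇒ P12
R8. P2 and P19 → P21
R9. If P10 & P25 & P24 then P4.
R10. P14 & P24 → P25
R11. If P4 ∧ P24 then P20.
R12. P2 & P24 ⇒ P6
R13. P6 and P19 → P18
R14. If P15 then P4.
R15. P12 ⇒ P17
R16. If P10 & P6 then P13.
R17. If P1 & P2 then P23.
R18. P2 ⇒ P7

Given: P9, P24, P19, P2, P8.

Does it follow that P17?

No

Forward chaining from the given facts derives: P21, P6, P18, P7, P10, P13.
The only rule concluding P17 is R15, which needs P12; that is never established.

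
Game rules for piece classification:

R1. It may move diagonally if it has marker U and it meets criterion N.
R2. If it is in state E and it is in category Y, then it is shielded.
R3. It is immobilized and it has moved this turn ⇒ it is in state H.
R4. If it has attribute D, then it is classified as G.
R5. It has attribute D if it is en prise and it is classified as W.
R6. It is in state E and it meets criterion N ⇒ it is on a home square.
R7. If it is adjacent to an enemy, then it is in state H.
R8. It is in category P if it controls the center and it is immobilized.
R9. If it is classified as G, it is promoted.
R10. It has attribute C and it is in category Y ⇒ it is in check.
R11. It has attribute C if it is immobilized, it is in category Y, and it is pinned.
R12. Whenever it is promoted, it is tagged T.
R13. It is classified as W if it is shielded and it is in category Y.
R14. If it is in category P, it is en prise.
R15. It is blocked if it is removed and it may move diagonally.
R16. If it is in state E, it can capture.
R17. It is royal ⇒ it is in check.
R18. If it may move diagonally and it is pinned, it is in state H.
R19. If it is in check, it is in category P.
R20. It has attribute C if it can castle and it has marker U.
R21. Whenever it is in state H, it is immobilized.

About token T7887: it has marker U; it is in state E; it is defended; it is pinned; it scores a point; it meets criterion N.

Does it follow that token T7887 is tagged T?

Forward chaining from the given facts derives: may move diagonally, is on a home square, can capture, is in state H, is immobilized.
The only rule concluding "it is tagged T" is R12, which needs "it is promoted"; that is never established.

No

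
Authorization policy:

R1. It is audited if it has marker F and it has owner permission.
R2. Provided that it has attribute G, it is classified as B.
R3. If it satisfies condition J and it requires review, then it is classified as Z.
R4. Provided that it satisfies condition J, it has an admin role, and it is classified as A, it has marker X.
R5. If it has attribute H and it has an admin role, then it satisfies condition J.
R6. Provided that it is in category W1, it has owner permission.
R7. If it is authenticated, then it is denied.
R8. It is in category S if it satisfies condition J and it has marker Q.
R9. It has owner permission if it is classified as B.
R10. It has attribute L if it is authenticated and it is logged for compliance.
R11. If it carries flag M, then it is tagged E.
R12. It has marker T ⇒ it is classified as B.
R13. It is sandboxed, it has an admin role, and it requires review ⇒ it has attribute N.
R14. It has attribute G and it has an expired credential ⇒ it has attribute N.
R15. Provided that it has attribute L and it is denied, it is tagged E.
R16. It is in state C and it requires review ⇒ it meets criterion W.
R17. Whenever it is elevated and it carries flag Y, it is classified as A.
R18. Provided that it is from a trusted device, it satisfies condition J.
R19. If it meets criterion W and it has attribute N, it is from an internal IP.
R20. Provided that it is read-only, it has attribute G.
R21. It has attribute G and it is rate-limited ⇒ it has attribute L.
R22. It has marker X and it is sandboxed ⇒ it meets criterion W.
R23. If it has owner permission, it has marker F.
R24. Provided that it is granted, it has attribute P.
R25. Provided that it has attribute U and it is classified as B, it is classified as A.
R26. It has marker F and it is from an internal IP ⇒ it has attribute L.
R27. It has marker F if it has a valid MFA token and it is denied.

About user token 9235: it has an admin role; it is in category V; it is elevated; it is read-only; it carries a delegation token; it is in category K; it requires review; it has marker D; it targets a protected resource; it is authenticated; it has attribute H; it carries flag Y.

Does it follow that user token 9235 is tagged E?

No

Forward chaining from the given facts derives: satisfies condition J, is denied, is classified as A, has attribute G, is classified as B, is classified as Z, has marker X, has owner permission, has marker F, is audited.
Rules concluding "it is tagged E": R11 needs "it carries flag M"; R15 needs "it has attribute L" — none of these are established.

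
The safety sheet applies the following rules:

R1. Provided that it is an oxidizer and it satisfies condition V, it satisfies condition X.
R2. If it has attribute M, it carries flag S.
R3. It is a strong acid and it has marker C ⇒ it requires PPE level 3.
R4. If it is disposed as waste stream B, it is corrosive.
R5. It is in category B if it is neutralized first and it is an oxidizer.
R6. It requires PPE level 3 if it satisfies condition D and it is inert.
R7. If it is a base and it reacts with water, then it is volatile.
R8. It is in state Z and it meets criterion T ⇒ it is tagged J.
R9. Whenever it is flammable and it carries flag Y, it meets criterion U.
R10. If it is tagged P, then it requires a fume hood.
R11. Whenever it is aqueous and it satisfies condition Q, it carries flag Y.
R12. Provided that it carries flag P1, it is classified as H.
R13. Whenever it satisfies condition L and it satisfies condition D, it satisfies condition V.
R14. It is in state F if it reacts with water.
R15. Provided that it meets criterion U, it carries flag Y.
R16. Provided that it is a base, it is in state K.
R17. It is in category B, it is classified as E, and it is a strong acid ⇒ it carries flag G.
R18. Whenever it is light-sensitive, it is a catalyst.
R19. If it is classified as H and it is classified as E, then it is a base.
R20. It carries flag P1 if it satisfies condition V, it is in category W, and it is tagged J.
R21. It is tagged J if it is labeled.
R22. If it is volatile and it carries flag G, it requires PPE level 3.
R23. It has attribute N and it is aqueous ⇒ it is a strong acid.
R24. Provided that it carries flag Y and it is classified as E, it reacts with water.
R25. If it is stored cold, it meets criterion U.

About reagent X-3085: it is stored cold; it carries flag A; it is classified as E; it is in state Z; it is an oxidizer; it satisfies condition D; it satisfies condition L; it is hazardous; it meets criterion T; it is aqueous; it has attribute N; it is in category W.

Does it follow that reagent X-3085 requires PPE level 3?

Forward chaining from the given facts derives: is tagged J, satisfies condition V, carries flag P1, is a strong acid, meets criterion U, satisfies condition X, is classified as H, carries flag Y, is a base, reacts with water, is volatile, is in state F, is in state K.
Rules concluding "it requires PPE level 3": R3 needs "it has marker C"; R6 needs "it is inert"; R22 needs "it carries flag G" — none of these are established.

No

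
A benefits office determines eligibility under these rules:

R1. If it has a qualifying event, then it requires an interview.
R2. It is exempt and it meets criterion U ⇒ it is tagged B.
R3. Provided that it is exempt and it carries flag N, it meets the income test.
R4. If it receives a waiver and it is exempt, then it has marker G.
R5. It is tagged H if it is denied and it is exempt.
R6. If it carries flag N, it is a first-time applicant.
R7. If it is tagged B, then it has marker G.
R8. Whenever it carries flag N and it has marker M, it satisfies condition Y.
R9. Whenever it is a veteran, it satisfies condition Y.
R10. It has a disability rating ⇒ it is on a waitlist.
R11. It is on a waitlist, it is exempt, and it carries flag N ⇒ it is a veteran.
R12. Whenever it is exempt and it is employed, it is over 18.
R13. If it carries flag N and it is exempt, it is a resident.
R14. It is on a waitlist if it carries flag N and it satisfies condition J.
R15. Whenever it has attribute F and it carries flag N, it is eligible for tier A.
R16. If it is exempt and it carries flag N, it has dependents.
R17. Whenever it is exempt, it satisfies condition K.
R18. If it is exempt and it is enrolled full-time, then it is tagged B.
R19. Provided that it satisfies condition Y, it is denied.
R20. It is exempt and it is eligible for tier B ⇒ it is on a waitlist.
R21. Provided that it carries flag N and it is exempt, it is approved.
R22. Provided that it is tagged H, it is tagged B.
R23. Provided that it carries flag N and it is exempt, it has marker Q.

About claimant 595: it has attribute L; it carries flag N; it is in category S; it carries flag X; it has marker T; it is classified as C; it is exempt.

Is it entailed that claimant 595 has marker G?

Forward chaining from the given facts derives: meets the income test, is a first-time applicant, is a resident, has dependents, satisfies condition K, is approved, has marker Q.
Rules concluding "it has marker G": R4 needs "it receives a waiver"; R7 needs "it is tagged B" — none of these are established.

No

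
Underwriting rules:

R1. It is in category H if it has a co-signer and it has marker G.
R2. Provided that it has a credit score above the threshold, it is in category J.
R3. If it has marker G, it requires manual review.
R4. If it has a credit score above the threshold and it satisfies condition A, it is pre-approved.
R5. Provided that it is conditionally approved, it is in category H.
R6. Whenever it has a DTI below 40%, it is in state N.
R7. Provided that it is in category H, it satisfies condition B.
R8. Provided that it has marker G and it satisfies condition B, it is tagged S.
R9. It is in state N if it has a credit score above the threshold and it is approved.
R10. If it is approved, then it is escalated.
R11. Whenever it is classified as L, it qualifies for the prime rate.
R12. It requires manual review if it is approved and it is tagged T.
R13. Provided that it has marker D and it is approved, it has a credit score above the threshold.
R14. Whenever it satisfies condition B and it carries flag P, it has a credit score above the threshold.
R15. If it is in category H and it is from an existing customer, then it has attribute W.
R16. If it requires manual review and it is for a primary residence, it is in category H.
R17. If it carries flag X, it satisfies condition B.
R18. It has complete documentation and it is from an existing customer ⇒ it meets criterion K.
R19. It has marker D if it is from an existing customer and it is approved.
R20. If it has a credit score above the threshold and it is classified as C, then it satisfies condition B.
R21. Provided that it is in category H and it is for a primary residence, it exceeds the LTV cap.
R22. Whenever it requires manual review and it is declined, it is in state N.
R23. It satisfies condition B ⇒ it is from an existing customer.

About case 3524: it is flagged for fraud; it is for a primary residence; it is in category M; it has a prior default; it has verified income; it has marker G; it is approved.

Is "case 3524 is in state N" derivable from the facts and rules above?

By R3 (it has marker G): it requires manual review.
By R16 (it requires manual review, it is for a primary residence): it is in category H.
By R7 (it is in category H): it satisfies condition B.
By R23 (it satisfies condition B): it is from an existing customer.
By R19 (it is from an existing customer, it is approved): it has marker D.
By R13 (it has marker D, it is approved): it has a credit score above the threshold.
By R9 (it has a credit score above the threshold, it is approved): it is in state N.

Yes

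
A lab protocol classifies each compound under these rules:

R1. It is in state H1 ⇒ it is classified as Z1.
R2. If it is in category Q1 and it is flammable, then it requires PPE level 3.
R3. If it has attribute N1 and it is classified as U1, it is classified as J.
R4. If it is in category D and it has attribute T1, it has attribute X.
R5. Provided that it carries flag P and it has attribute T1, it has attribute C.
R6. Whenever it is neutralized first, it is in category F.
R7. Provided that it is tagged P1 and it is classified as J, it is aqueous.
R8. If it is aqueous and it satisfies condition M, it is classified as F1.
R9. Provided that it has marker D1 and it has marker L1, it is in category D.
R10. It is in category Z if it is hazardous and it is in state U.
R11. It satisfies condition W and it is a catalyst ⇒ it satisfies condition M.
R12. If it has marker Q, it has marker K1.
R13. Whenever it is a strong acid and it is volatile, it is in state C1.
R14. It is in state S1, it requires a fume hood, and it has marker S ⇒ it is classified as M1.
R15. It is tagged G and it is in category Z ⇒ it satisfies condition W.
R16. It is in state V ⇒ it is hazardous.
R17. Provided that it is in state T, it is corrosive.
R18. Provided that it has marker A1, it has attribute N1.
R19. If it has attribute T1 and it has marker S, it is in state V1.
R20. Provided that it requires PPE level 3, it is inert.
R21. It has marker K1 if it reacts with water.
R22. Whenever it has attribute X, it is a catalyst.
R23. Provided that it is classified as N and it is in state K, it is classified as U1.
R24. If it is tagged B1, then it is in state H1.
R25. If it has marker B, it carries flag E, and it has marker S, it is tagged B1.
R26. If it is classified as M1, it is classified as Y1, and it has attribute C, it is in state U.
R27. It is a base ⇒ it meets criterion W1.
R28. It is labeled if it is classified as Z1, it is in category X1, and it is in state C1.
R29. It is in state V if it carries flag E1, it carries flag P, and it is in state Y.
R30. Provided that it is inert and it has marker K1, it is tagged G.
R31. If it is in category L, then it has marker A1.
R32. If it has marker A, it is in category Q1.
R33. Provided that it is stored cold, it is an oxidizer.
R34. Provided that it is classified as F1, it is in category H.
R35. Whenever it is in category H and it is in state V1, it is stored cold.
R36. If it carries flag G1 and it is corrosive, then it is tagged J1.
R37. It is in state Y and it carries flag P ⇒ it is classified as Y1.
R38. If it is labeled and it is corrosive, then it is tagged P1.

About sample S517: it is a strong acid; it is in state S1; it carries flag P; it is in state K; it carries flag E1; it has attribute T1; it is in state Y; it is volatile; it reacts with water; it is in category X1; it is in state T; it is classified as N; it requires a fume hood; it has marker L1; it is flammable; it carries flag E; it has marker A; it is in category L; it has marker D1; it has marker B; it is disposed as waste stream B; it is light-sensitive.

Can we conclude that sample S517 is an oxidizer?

No

Forward chaining from the given facts derives: has attribute C, is in category D, is in state C1, is corrosive, has marker K1, is classified as U1, is in state V, has marker A1, is in category Q1, is classified as Y1, requires PPE level 3, has attribute X, is hazardous, has attribute N1, is inert, is a catalyst, is tagged G, is classified as J.
The only rule concluding "it is an oxidizer" is R33, which needs "it is stored cold"; that is never established.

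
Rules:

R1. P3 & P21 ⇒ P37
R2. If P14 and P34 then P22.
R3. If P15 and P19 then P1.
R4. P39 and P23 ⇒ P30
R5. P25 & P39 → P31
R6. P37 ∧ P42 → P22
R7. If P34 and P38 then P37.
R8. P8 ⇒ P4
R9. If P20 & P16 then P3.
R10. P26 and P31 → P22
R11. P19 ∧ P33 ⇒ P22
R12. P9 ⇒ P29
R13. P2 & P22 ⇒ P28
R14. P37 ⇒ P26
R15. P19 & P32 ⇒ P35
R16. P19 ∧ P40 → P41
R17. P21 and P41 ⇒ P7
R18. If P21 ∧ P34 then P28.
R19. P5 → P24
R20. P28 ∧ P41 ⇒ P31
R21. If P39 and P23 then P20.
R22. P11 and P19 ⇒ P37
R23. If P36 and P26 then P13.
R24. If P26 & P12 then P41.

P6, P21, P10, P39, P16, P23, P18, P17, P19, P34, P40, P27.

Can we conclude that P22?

P41  (by R16: P19, P40)
P28  (by R18: P21, P34)
P31  (by R20: P28, P41)
P20  (by R21: P39, P23)
P3  (by R9: P20, P16)
P37  (by R1: P3, P21)
P26  (by R14: P37)
P22  (by R10: P26, P31)

Yes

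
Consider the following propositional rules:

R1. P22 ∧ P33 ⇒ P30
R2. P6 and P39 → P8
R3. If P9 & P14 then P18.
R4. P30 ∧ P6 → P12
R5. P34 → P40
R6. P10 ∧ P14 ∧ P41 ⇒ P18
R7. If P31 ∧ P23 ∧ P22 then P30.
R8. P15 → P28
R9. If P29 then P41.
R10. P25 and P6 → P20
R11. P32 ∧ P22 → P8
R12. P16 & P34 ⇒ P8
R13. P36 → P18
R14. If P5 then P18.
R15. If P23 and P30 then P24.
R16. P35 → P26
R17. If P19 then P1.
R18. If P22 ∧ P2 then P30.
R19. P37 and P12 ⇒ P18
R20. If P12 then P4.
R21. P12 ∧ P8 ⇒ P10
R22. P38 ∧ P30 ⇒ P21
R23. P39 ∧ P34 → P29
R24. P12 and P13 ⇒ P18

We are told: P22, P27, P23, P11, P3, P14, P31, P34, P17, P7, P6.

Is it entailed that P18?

Forward chaining from the given facts derives: P40, P30, P24, P12, P4.
Rules concluding P18: R3 needs P9; R6 needs P10; R13 needs P36; R14 needs P5; R19 needs P37; R24 needs P13 — none of these are established.

No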